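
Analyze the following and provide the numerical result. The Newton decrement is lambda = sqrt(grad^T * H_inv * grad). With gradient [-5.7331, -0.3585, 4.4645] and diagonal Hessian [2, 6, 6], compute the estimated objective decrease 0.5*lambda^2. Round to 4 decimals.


Step 1: H is diagonal, so H^(-1) * g = [-2.8666, -0.0598, 0.7441].
Step 2: g^T H^(-1) g = sum_i g_i^2 / H_ii
  = (-5.7331)^2/2 + (-0.3585)^2/6 + (4.4645)^2/6
  = 16.4342 + 0.0214 + 3.322 = 19.7776
Step 3: Objective decrease = 0.5 * g^T H^(-1) g = 9.8888


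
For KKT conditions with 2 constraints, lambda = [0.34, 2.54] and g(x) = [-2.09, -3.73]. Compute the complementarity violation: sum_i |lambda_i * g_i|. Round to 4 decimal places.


KKT complementary slackness check:
lambda_1 * g_1 = 0.34 * -2.09 = -0.7106
lambda_2 * g_2 = 2.54 * -3.73 = -9.4742
Total violation = 0.7106 + 9.4742 = 10.1848


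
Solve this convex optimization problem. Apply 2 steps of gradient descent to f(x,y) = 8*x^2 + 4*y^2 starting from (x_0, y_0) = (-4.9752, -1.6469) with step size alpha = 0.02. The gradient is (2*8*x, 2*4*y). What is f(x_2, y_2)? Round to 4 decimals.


Gradient descent on f(x,y) = 8*x^2 + 4*y^2.
Starting point: (-4.9752, -1.6469), alpha = 0.02
Step 1: grad_x = 2*8*-4.9752 = -79.6032, grad_y = 2*4*-1.6469 = -13.1752
  x_1 = -4.9752 - 0.02*-79.6032 = -3.3831
  y_1 = -1.6469 - 0.02*-13.1752 = -1.3834
Step 2: grad_x = 2*8*-3.3831 = -54.1302, grad_y = 2*4*-1.3834 = -11.0672
  x_2 = -3.3831 - 0.02*-54.1302 = -2.3005
  y_2 = -1.3834 - 0.02*-11.0672 = -1.1621
f(-2.3005, -1.1621) = 8*(-2.3005)^2 + 4*(-1.1621)^2 = 47.7411


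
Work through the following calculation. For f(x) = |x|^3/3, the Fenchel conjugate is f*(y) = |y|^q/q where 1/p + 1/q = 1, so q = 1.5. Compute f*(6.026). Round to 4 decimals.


The conjugate exponent q satisfies 1/p + 1/q = 1.
p = 3, so q = 3/(3 - 1) = 1.5
|y|^q = 6.026^1.5 = 14.7926
f*(6.026) = 14.7926 / 1.5 = 9.8617


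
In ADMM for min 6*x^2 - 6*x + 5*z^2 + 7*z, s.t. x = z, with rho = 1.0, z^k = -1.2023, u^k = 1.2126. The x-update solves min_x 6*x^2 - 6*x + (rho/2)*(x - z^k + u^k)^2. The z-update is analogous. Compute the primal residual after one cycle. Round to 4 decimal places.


ADMM iteration with rho = 1.0, z^k = -1.2023, u^k = 1.2126
Step 1: x-update.
Minimize 6*x^2 - 6*x + (1.0/2)*(x + 1.2023 + 1.2126)^2
FOC: (2*6 + 1.0)*x = 6 + 1.0*(-1.2023 - 1.2126)
x^{k+1} = 0.2758
Step 2: z-update.
Minimize 5*z^2 + 7*z + (1.0/2)*(0.2758 - z + 1.2126)^2
FOC: (2*5 + 1.0)*z = -7 + 1.0*(0.2758 + 1.2126)
z^{k+1} = -0.5011
Step 3: u-update.
u^{k+1} = 1.2126 + 0.2758 + 0.5011 = 1.9894
Step 4: Primal residual = |0.2758 + 0.5011| = 0.7768


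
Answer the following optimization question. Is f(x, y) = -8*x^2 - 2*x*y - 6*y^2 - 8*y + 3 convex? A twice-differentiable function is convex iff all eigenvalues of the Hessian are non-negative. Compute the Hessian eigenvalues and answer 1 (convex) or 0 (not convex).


The Hessian of f(x,y) = -8*x^2 - 2*x*y - 6*y^2 - 8*y + 3 is:
H = [[-16, -2], [-2, -12]]
Trace = -16 - 12 = -28
Determinant = -16*-12 - (-2)^2 = 188
Discriminant = (-28)^2 - 4*188 = 32.0
Eigenvalues: lambda_1 = -16.8284, lambda_2 = -11.1716
The function is not convex.

0


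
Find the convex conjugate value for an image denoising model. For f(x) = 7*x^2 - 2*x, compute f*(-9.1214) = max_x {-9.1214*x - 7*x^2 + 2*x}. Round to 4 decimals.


f*(y) = sup_x {y*x - a*x^2 - b*x} = sup_x {(y-b)*x - a*x^2}
FOC: (y - b) - 2a*x = 0 => x* = (y - b)/(2a)
x* = (-9.1214 + 2)/(2*7) = -0.5087
f*(-9.1214) = (y-b)^2/(4a) = (-9.1214 + 2)^2/(4*7)
= 50.7143/28 = 1.8112


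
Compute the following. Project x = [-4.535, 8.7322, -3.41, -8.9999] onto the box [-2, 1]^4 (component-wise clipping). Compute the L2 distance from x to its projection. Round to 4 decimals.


Project each component onto [-2, 1].
clip(-4.535) = -2.0, clip(8.7322) = 1.0, clip(-3.41) = -2.0, clip(-8.9999) = -2.0
Projection = [-2.0, 1.0, -2.0, -2.0]
Squared diffs: [6.4262, 59.7869, 1.9881, 48.9986]
Distance = sqrt(117.1998) = 10.8259


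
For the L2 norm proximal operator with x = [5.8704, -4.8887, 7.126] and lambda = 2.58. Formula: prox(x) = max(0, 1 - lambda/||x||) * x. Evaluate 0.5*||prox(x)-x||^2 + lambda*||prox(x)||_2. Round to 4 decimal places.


Step 1: Compute ||x||.
||x|| = 10.4471
Step 2: Compute scaling factor.
scale = max(0, 1 - 2.58/10.4471) = 0.753
Step 3: prox(x) = [4.4206, -3.6814, 5.3662]
||prox(x)|| = 7.8671
Step 4: Proximal objective.
0.5*||prox-x||^2 = 3.3282
lambda*||prox|| = 20.2971
Total = 23.6252


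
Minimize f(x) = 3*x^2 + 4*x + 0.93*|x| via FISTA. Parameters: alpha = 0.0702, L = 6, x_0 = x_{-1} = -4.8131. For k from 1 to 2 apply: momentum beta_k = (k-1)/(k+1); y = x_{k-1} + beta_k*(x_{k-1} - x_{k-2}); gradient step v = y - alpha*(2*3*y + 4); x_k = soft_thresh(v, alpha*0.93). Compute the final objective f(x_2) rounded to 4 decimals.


FISTA on f(x) = 3*x^2 + 4*x + 0.93*|x|
L = 6, alpha = 0.0702
Iteration 1: beta = 0.0, y = -4.8131 + 0.0*(-4.8131 + 4.8131) = -4.8131
  grad(y) = -24.8786, v = y - alpha*grad = -3.0666
  prox(v) = soft_thresh(-3.0666, 0.0653) = -3.0013
Iteration 2: beta = 0.3333, y = -3.0013 + 0.3333*(-3.0013 + 4.8131) = -2.3974
  grad(y) = -10.3845, v = y - alpha*grad = -1.6684
  prox(v) = soft_thresh(-1.6684, 0.0653) = -1.6031
f(x_2) = 3*(-1.6031)^2 + 4*(-1.6031) + 0.93*|-1.6031| = 2.7885


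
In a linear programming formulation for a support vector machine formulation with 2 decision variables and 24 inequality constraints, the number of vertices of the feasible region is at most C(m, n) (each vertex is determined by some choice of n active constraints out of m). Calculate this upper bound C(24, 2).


Each vertex corresponds to some choice of n active constraints out of m, so the number of vertices is at most C(m, n) = m! / (n!(m-n)!).
m = 24, n = 2
Numerator: 24 * 23
Denominator: 2! = 2
C(24, 2) = 276


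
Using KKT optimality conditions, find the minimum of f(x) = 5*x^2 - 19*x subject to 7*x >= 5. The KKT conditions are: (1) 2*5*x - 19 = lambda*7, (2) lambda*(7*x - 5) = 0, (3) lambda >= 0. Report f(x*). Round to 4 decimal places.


Step 1: Try lambda = 0 (constraint inactive).
Stationarity: 2*5*x - 19 = 0
x* = 19/(2*5) = 1.9
Check constraint: 7*1.9 = 13.3 >= 5 -- satisfied.
Step 2: Compute optimal value.
f(x*) = 5*1.9^2 - 19*1.9 = -18.05


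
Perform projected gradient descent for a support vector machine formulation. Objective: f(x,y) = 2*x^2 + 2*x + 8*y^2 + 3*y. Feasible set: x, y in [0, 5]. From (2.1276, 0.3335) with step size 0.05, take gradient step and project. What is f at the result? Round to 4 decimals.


Step 1: Compute gradient at (2.1276, 0.3335).
grad_x = 2*2*2.1276 + 2 = 10.5104
grad_y = 2*8*0.3335 + 3 = 8.336
Step 2: Gradient step.
x_raw = 2.1276 - 0.05*10.5104 = 1.6021
y_raw = 0.3335 - 0.05*8.336 = -0.0833
Step 3: Project onto [0, 5].
x_proj = clip(1.6021) = 1.6021
y_proj = clip(-0.0833) = 0.0
Step 4: Evaluate f.
f(1.6021, 0.0) = 8.3375


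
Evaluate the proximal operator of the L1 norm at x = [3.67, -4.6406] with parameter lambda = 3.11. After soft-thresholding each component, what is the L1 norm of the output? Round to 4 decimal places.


Soft-thresholding with lambda = 3.11:
prox(3.67) = sign(3.67)*max(|3.67| - 3.11, 0) = 0.56
prox(-4.6406) = sign(-4.6406)*max(|-4.6406| - 3.11, 0) = -1.5306
prox(x) = [0.56, -1.5306]
||prox(x)||_1 = 0.56 + 1.5306 = 2.0906


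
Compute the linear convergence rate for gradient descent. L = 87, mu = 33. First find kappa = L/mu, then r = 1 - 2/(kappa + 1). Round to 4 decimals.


Step 1: Compute the condition number.
kappa = L/mu = 87/33 = 2.6364
Step 2: Compute the convergence rate.
r = 1 - 2/(kappa + 1) = 1 - 2*mu/(L + mu) = (L - mu)/(L + mu) = 54/120 = 0.45


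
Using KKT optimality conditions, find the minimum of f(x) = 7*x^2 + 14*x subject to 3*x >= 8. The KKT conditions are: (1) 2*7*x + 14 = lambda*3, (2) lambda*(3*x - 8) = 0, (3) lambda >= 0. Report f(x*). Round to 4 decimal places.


Step 1: Try lambda = 0 (constraint inactive).
x_unc = -14/(2*7) = -1.0
Check: 3*-1.0 = -3.0 < 8 -- violated!
Step 2: Constraint must be active: 3*x = 8
x* = 8/3 = 2.6667 (rounded; the exact value 8/3 is used below)
lambda = (2*7*(8/3) + 14)/3 = 17.1111
Step 3: Compute optimal value.
f(x*) = 7*(8/3)^2 + 14*(8/3) = 87.1111


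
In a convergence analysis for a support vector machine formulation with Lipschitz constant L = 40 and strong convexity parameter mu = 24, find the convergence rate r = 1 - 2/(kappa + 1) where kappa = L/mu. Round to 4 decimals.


Step 1: Compute the condition number.
kappa = L/mu = 40/24 = 1.6667
Step 2: Compute the convergence rate.
r = 1 - 2/(kappa + 1) = 1 - 2*mu/(L + mu) = (L - mu)/(L + mu) = 16/64 = 0.25


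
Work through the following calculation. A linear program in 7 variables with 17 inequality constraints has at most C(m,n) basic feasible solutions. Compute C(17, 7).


Each vertex corresponds to some choice of n active constraints out of m, so the number of vertices is at most C(m, n) = m! / (n!(m-n)!).
m = 17, n = 7
Numerator: 17 * 16 * 15 * 14 * 13 * 12 * 11
Denominator: 7! = 5040
C(17, 7) = 19448


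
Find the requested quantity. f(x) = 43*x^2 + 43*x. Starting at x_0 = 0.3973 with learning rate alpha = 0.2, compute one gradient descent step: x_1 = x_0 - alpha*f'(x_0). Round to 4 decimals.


We compute the gradient at x_0 and apply the update.
f'(x) = 86*x + 43
f'(0.3973) = 86*0.3973 + 43 = 77.1678
x_1 = 0.3973 - 0.2*77.1678 = -15.0363


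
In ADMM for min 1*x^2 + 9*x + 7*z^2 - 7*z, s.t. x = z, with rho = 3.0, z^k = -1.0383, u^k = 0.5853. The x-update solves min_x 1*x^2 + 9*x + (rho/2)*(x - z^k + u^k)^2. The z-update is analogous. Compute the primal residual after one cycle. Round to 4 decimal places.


ADMM iteration with rho = 3.0, z^k = -1.0383, u^k = 0.5853
Step 1: x-update.
Minimize 1*x^2 + 9*x + (3.0/2)*(x + 1.0383 + 0.5853)^2
FOC: (2*1 + 3.0)*x = -9 + 3.0*(-1.0383 - 0.5853)
x^{k+1} = -2.7742
Step 2: z-update.
Minimize 7*z^2 - 7*z + (3.0/2)*(-2.7742 - z + 0.5853)^2
FOC: (2*7 + 3.0)*z = 7 + 3.0*(-2.7742 + 0.5853)
z^{k+1} = 0.0255
Step 3: u-update.
u^{k+1} = 0.5853 - 2.7742 - 0.0255 = -2.2144
Step 4: Primal residual = |-2.7742 - 0.0255| = 2.7997


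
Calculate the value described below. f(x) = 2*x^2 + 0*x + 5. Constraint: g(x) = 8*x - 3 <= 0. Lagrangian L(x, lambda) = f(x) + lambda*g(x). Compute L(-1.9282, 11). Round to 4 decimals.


Step 1: Evaluate f(x).
f(-1.9282) = 2*(-1.9282)^2 + 0*(-1.9282) + 5 = 12.4359
Step 2: Evaluate g(x).
g(-1.9282) = 8*-1.9282 - 3 = -18.4256
Step 3: Compute Lagrangian.
L = 12.4359 + 11*-18.4256 = -190.2457


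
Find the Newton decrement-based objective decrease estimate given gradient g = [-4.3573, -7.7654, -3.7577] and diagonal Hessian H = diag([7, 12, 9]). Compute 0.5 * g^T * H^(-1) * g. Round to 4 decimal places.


Step 1: H is diagonal, so H^(-1) * g = [-0.6225, -0.6471, -0.4175].
Step 2: g^T H^(-1) g = sum_i g_i^2 / H_ii
  = (-4.3573)^2/7 + (-7.7654)^2/12 + (-3.7577)^2/9
  = 2.7123 + 5.0251 + 1.5689 = 9.3063
Step 3: Objective decrease = 0.5 * g^T H^(-1) g = 4.6532


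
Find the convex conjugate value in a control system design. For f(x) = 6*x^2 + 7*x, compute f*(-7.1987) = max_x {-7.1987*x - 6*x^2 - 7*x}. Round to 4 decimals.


f*(y) = sup_x {y*x - a*x^2 - b*x} = sup_x {(y-b)*x - a*x^2}
FOC: (y - b) - 2a*x = 0 => x* = (y - b)/(2a)
x* = (-7.1987 - 7)/(2*6) = -1.1832
f*(-7.1987) = (y-b)^2/(4a) = (-7.1987 - 7)^2/(4*6)
= 201.6031/24 = 8.4001


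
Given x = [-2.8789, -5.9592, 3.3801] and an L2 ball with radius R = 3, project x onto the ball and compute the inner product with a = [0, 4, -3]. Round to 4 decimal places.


Step 1: Compute ||x|| (intermediates to 6 decimals).
||x|| = sqrt((-2.8789)^2 + (-5.9592)^2 + 3.3801^2) = 7.431366
Step 2: Project.
Since ||x|| > R, scale = R/||x|| = 3/7.431366 = 0.403694, proj(x) = scale * x
proj(x) = [-1.162195, -2.405693, 1.364526]
Step 3: Dot product.
a^T * proj(x) = 0*(-1.162195) + 4*(-2.405693) - 3*1.364526 = -13.7164


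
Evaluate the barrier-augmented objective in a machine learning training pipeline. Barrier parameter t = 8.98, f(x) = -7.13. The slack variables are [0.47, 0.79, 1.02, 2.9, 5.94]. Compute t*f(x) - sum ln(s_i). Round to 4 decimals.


Step 1: Compute log-barrier.
ln values: [-0.755, -0.2357, 0.0198, 1.0647, 1.7817]
phi = -(-0.755 - 0.2357 + 0.0198 + 1.0647 + 1.7817) = -1.8755
Step 2: Compute augmented objective.
t*f(x) = 8.98*-7.13 = -64.0274
Total = -64.0274 - 1.8755 = -65.9029


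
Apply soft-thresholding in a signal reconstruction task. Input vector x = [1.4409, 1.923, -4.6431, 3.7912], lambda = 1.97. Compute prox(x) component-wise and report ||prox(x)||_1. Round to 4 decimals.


Soft-thresholding with lambda = 1.97:
prox(1.4409) = sign(1.4409)*max(|1.4409| - 1.97, 0) = 0.0
prox(1.923) = sign(1.923)*max(|1.923| - 1.97, 0) = 0.0
prox(-4.6431) = sign(-4.6431)*max(|-4.6431| - 1.97, 0) = -2.6731
prox(3.7912) = sign(3.7912)*max(|3.7912| - 1.97, 0) = 1.8212
prox(x) = [0.0, 0.0, -2.6731, 1.8212]
||prox(x)||_1 = 0.0 + 0.0 + 2.6731 + 1.8212 = 4.4943


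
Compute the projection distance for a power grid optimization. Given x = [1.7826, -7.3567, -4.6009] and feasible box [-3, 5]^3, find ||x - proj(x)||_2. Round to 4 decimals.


Project each component onto [-3, 5].
clip(1.7826) = 1.7826, clip(-7.3567) = -3.0, clip(-4.6009) = -3.0
Projection = [1.7826, -3.0, -3.0]
Squared diffs: [0.0, 18.9808, 2.5629]
Distance = sqrt(21.5437) = 4.6415


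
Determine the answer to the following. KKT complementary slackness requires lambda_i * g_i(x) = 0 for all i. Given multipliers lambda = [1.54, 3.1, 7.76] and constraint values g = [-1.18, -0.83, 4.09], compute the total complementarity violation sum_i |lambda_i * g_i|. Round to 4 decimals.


KKT complementary slackness check:
lambda_1 * g_1 = 1.54 * -1.18 = -1.8172
lambda_2 * g_2 = 3.1 * -0.83 = -2.573
lambda_3 * g_3 = 7.76 * 4.09 = 31.7384
Total violation = 1.8172 + 2.573 + 31.7384 = 36.1286


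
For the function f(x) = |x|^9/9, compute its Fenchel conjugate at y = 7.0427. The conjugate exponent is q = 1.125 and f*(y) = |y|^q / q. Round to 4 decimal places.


The conjugate exponent q satisfies 1/p + 1/q = 1.
p = 9, so q = 9/(9 - 1) = 1.125
|y|^q = 7.0427^1.125 = 8.9889
f*(7.0427) = 8.9889 / 1.125 = 7.9901


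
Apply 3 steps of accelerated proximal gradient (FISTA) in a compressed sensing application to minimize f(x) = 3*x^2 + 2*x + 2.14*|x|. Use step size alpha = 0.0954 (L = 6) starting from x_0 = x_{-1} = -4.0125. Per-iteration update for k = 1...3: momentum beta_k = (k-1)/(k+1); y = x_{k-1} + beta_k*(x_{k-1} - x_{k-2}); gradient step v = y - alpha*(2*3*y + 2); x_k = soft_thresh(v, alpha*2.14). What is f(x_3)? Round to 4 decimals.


FISTA on f(x) = 3*x^2 + 2*x + 2.14*|x|
L = 6, alpha = 0.0954
Iteration 1: beta = 0.0, y = -4.0125 + 0.0*(-4.0125 + 4.0125) = -4.0125
  grad(y) = -22.075, v = y - alpha*grad = -1.9065
  prox(v) = soft_thresh(-1.9065, 0.2042) = -1.7024
Iteration 2: beta = 0.3333, y = -1.7024 + 0.3333*(-1.7024 + 4.0125) = -0.9324
  grad(y) = -3.5941, v = y - alpha*grad = -0.5895
  prox(v) = soft_thresh(-0.5895, 0.2042) = -0.3853
Iteration 3: beta = 0.5, y = -0.3853 + 0.5*(-0.3853 + 1.7024) = 0.2732
  grad(y) = 3.6393, v = y - alpha*grad = -0.074
  prox(v) = soft_thresh(-0.074, 0.2042) = 0.0
f(x_3) = 3*0.0^2 + 2*0.0 + 2.14*|0.0| = 0.0


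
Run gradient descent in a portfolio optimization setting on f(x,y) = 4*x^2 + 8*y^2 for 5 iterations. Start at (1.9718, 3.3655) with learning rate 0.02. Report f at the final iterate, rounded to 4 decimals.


Gradient descent on f(x,y) = 4*x^2 + 8*y^2.
Starting point: (1.9718, 3.3655), alpha = 0.02
Step 1: grad_x = 2*4*1.9718 = 15.7744, grad_y = 2*8*3.3655 = 53.848
  x_1 = 1.9718 - 0.02*15.7744 = 1.6563
  y_1 = 3.3655 - 0.02*53.848 = 2.2885
Step 2: grad_x = 2*4*1.6563 = 13.2505, grad_y = 2*8*2.2885 = 36.6166
  x_2 = 1.6563 - 0.02*13.2505 = 1.3913
  y_2 = 2.2885 - 0.02*36.6166 = 1.5562
Step 3: grad_x = 2*4*1.3913 = 11.1304, grad_y = 2*8*1.5562 = 24.8993
  x_3 = 1.3913 - 0.02*11.1304 = 1.1687
  y_3 = 1.5562 - 0.02*24.8993 = 1.0582
Step 4: grad_x = 2*4*1.1687 = 9.3495, grad_y = 2*8*1.0582 = 16.9315
  x_4 = 1.1687 - 0.02*9.3495 = 0.9817
  y_4 = 1.0582 - 0.02*16.9315 = 0.7196
Step 5: grad_x = 2*4*0.9817 = 7.8536, grad_y = 2*8*0.7196 = 11.5134
  x_5 = 0.9817 - 0.02*7.8536 = 0.8246
  y_5 = 0.7196 - 0.02*11.5134 = 0.4893
f(0.8246, 0.4893) = 4*0.8246^2 + 8*0.4893^2 = 4.6355


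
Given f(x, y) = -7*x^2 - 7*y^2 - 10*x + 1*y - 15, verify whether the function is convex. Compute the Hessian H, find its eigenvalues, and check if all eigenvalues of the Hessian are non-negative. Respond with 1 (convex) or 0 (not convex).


The Hessian of f(x,y) = -7*x^2 - 7*y^2 - 10*x + 1*y - 15 is:
H = [[-14, 0], [0, -14]]
Trace = -14 - 14 = -28
Determinant = -14*-14 - (0)^2 = 196
Discriminant = (-28)^2 - 4*196 = 0.0
Eigenvalues: lambda_1 = -14.0, lambda_2 = -14.0
The function is not convex.

0


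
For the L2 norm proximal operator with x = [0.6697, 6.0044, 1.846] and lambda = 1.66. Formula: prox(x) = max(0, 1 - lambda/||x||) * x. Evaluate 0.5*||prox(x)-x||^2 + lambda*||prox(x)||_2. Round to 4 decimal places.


Step 1: Compute ||x||.
||x|| = 6.3174
Step 2: Compute scaling factor.
scale = max(0, 1 - 1.66/6.3174) = 0.7372
Step 3: prox(x) = [0.4937, 4.4266, 1.3609]
||prox(x)|| = 4.6574
Step 4: Proximal objective.
0.5*||prox-x||^2 = 1.3778
lambda*||prox|| = 7.7313
Total = 9.109


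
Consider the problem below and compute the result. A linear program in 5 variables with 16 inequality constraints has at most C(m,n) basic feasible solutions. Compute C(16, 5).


Each vertex corresponds to some choice of n active constraints out of m, so the number of vertices is at most C(m, n) = m! / (n!(m-n)!).
m = 16, n = 5
Numerator: 16 * 15 * 14 * 13 * 12
Denominator: 5! = 120
C(16, 5) = 4368


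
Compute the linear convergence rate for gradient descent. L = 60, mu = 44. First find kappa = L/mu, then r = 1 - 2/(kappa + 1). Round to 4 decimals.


Step 1: Compute the condition number.
kappa = L/mu = 60/44 = 1.3636
Step 2: Compute the convergence rate.
r = 1 - 2/(kappa + 1) = 1 - 2*mu/(L + mu) = (L - mu)/(L + mu) = 16/104 = 0.1538


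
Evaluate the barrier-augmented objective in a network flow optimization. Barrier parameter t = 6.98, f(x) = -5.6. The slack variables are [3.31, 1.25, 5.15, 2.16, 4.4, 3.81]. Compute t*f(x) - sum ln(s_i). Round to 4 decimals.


Step 1: Compute log-barrier.
ln values: [1.1969, 0.2231, 1.639, 0.7701, 1.4816, 1.3376]
phi = -(1.1969 + 0.2231 + 1.639 + 0.7701 + 1.4816 + 1.3376) = -6.6484
Step 2: Compute augmented objective.
t*f(x) = 6.98*-5.6 = -39.088
Total = -39.088 - 6.6484 = -45.7364


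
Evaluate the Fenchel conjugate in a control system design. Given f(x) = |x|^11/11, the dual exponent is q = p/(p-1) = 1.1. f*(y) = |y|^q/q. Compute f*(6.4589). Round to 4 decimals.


The conjugate exponent q satisfies 1/p + 1/q = 1.
p = 11, so q = 11/(11 - 1) = 1.1
|y|^q = 6.4589^1.1 = 7.7835
f*(6.4589) = 7.7835 / 1.1 = 7.0759


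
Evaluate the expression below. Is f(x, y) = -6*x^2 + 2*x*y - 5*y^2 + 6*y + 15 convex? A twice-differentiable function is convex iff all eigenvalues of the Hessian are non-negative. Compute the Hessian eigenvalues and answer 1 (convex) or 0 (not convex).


The Hessian of f(x,y) = -6*x^2 + 2*x*y - 5*y^2 + 6*y + 15 is:
H = [[-12, 2], [2, -10]]
Trace = -12 - 10 = -22
Determinant = -12*-10 - (2)^2 = 116
Discriminant = (-22)^2 - 4*116 = 20.0
Eigenvalues: lambda_1 = -13.2361, lambda_2 = -8.7639
The function is not convex.

0


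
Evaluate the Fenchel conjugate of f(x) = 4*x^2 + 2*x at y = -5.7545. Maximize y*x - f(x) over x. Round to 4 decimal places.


f*(y) = sup_x {y*x - a*x^2 - b*x} = sup_x {(y-b)*x - a*x^2}
FOC: (y - b) - 2a*x = 0 => x* = (y - b)/(2a)
x* = (-5.7545 - 2)/(2*4) = -0.9693
f*(-5.7545) = (y-b)^2/(4a) = (-5.7545 - 2)^2/(4*4)
= 60.1323/16 = 3.7583


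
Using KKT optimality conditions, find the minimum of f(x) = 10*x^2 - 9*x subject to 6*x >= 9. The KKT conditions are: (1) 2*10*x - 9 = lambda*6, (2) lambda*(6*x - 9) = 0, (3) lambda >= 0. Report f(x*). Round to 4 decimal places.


Step 1: Try lambda = 0 (constraint inactive).
x_unc = 9/(2*10) = 0.45
Check: 6*0.45 = 2.7 < 9 -- violated!
Step 2: Constraint must be active: 6*x = 9
x* = 9/6 = 1.5
lambda = (2*10*1.5 - 9)/6 = 3.5
Step 3: Compute optimal value.
f(x*) = 10*1.5^2 - 9*1.5 = 9.0


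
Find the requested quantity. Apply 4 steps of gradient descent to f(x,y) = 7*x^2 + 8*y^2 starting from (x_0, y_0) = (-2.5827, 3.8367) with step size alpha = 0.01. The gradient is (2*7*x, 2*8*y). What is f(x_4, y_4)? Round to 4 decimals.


Gradient descent on f(x,y) = 7*x^2 + 8*y^2.
Starting point: (-2.5827, 3.8367), alpha = 0.01
Step 1: grad_x = 2*7*-2.5827 = -36.1578, grad_y = 2*8*3.8367 = 61.3872
  x_1 = -2.5827 - 0.01*-36.1578 = -2.2211
  y_1 = 3.8367 - 0.01*61.3872 = 3.2228
Step 2: grad_x = 2*7*-2.2211 = -31.0957, grad_y = 2*8*3.2228 = 51.5652
  x_2 = -2.2211 - 0.01*-31.0957 = -1.9102
  y_2 = 3.2228 - 0.01*51.5652 = 2.7072
Step 3: grad_x = 2*7*-1.9102 = -26.7423, grad_y = 2*8*2.7072 = 43.3148
  x_3 = -1.9102 - 0.01*-26.7423 = -1.6427
  y_3 = 2.7072 - 0.01*43.3148 = 2.274
Step 4: grad_x = 2*7*-1.6427 = -22.9984, grad_y = 2*8*2.274 = 36.3844
  x_4 = -1.6427 - 0.01*-22.9984 = -1.4128
  y_4 = 2.274 - 0.01*36.3844 = 1.9102
f(-1.4128, 1.9102) = 7*(-1.4128)^2 + 8*1.9102^2 = 43.1616


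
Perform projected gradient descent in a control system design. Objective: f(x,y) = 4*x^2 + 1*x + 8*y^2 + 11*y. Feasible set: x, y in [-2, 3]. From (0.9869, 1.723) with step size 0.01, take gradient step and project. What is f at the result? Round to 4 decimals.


Step 1: Compute gradient at (0.9869, 1.723).
grad_x = 2*4*0.9869 + 1 = 8.8952
grad_y = 2*8*1.723 + 11 = 38.568
Step 2: Gradient step.
x_raw = 0.9869 - 0.01*8.8952 = 0.8979
y_raw = 1.723 - 0.01*38.568 = 1.3373
Step 3: Project onto [-2, 3].
x_proj = clip(0.8979) = 0.8979
y_proj = clip(1.3373) = 1.3373
Step 4: Evaluate f.
f(0.8979, 1.3373) = 33.1411


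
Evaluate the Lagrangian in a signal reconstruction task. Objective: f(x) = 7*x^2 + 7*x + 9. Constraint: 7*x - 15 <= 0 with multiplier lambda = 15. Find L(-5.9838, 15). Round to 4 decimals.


Step 1: Evaluate f(x).
f(-5.9838) = 7*(-5.9838)^2 + 7*(-5.9838) + 9 = 217.7544
Step 2: Evaluate g(x).
g(-5.9838) = 7*-5.9838 - 15 = -56.8866
Step 3: Compute Lagrangian.
L = 217.7544 + 15*-56.8866 = -635.5446


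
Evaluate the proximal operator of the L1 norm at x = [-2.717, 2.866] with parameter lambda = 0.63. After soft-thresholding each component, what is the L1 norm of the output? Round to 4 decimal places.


Soft-thresholding with lambda = 0.63:
prox(-2.717) = sign(-2.717)*max(|-2.717| - 0.63, 0) = -2.087
prox(2.866) = sign(2.866)*max(|2.866| - 0.63, 0) = 2.236
prox(x) = [-2.087, 2.236]
||prox(x)||_1 = 2.087 + 2.236 = 4.323


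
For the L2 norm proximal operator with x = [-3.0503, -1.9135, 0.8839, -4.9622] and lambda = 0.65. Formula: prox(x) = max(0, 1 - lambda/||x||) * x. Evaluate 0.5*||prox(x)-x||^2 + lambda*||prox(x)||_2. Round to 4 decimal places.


Step 1: Compute ||x||.
||x|| = 6.1944
Step 2: Compute scaling factor.
scale = max(0, 1 - 0.65/6.1944) = 0.8951
Step 3: prox(x) = [-2.7302, -1.7127, 0.7911, -4.4415]
||prox(x)|| = 5.5444
Step 4: Proximal objective.
0.5*||prox-x||^2 = 0.2113
lambda*||prox|| = 3.6039
Total = 3.8151


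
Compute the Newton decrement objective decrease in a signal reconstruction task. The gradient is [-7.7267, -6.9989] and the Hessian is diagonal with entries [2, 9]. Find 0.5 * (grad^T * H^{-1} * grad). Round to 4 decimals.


Step 1: H is diagonal, so H^(-1) * g = [-3.8634, -0.7777].
Step 2: g^T H^(-1) g = sum_i g_i^2 / H_ii
  = (-7.7267)^2/2 + (-6.9989)^2/9
  = 29.8509 + 5.4427 = 35.2937
Step 3: Objective decrease = 0.5 * g^T H^(-1) g = 17.6468


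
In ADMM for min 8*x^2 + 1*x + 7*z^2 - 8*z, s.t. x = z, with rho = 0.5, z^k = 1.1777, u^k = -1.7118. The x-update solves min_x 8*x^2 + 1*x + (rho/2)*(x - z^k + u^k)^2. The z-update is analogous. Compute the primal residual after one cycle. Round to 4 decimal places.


ADMM iteration with rho = 0.5, z^k = 1.1777, u^k = -1.7118
Step 1: x-update.
Minimize 8*x^2 + 1*x + (0.5/2)*(x - 1.1777 - 1.7118)^2
FOC: (2*8 + 0.5)*x = -1 + 0.5*(1.1777 + 1.7118)
x^{k+1} = 0.027
Step 2: z-update.
Minimize 7*z^2 - 8*z + (0.5/2)*(0.027 - z - 1.7118)^2
FOC: (2*7 + 0.5)*z = 8 + 0.5*(0.027 - 1.7118)
z^{k+1} = 0.4936
Step 3: u-update.
u^{k+1} = -1.7118 + 0.027 - 0.4936 = -2.1785
Step 4: Primal residual = |0.027 - 0.4936| = 0.4667


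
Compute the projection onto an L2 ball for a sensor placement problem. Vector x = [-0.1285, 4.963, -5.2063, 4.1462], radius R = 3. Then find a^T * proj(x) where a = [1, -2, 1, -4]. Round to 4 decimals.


Step 1: Compute ||x|| (intermediates to 6 decimals).
||x|| = sqrt((-0.1285)^2 + 4.963^2 + (-5.2063)^2 + 4.1462^2) = 8.303277
Step 2: Project.
Since ||x|| > R, scale = R/||x|| = 3/8.303277 = 0.361303, proj(x) = scale * x
proj(x) = [-0.046427, 1.793147, -1.881052, 1.498034]
Step 3: Dot product.
a^T * proj(x) = 1*(-0.046427) - 2*1.793147 + 1*(-1.881052) - 4*1.498034 = -11.5059


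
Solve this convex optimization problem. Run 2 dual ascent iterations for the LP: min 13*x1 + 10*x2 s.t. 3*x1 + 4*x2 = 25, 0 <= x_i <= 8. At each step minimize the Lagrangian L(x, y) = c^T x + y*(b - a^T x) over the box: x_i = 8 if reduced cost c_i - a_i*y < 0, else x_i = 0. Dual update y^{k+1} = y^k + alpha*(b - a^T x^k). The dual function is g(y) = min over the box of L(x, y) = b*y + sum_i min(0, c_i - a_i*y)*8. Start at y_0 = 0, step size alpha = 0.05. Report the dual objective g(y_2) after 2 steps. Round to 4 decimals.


Dual ascent for LP: min 13*x1 + 10*x2, 3*x1 + 4*x2 = 25, 0 <= x_i <= 8
Step 1: y^k = 0.0, reduced costs: (13.0, 10.0)
  x^k = (0.0, 0.0), subgradient = b - a^T x = 25.0
  y^{k+1} = 0.0 + 0.05*25.0 = 1.25
Step 2: y^k = 1.25, reduced costs: (9.25, 5.0)
  x^k = (0.0, 0.0), subgradient = b - a^T x = 25.0
  y^{k+1} = 1.25 + 0.05*25.0 = 2.5
Dual objective at y_2 = 2.5: reduced costs (5.5, 0.0), box minimizer x = (0.0, 0.0)
g(y_2) = b*y + (c1 - a1*y)*x1 + (c2 - a2*y)*x2 = 25*2.5 + 5.5*0.0 + 0.0*0.0 = 62.5 + 0.0 + 0.0 = 62.5


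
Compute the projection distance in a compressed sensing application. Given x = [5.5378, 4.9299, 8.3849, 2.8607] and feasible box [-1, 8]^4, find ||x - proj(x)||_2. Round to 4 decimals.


Project each component onto [-1, 8].
clip(5.5378) = 5.5378, clip(4.9299) = 4.9299, clip(8.3849) = 8.0, clip(2.8607) = 2.8607
Projection = [5.5378, 4.9299, 8.0, 2.8607]
Squared diffs: [0.0, 0.0, 0.1481, 0.0]
Distance = sqrt(0.1481) = 0.3849


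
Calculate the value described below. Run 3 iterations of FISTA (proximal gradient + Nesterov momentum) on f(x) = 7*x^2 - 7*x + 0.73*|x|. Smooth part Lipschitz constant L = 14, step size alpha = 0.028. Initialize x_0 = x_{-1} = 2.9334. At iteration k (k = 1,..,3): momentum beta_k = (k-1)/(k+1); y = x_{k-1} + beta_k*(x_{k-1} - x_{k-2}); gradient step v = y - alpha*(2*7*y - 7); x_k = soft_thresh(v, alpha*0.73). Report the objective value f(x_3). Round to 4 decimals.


FISTA on f(x) = 7*x^2 - 7*x + 0.73*|x|
L = 14, alpha = 0.028
Iteration 1: beta = 0.0, y = 2.9334 + 0.0*(2.9334 - 2.9334) = 2.9334
  grad(y) = 34.0676, v = y - alpha*grad = 1.9795
  prox(v) = soft_thresh(1.9795, 0.0204) = 1.9591
Iteration 2: beta = 0.3333, y = 1.9591 + 0.3333*(1.9591 - 2.9334) = 1.6343
  grad(y) = 15.8801, v = y - alpha*grad = 1.1896
  prox(v) = soft_thresh(1.1896, 0.0204) = 1.1692
Iteration 3: beta = 0.5, y = 1.1692 + 0.5*(1.1692 - 1.9591) = 0.7743
  grad(y) = 3.8399, v = y - alpha*grad = 0.6668
  prox(v) = soft_thresh(0.6668, 0.0204) = 0.6463
f(x_3) = 7*0.6463^2 - 7*0.6463 + 0.73*|0.6463| = -1.1283


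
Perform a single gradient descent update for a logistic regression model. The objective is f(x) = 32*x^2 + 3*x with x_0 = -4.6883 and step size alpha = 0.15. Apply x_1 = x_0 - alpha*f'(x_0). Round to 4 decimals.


We compute the gradient at x_0 and apply the update.
f'(x) = 64*x + 3
f'(-4.6883) = 64*-4.6883 + 3 = -297.0512
x_1 = -4.6883 - 0.15*-297.0512 = 39.8694


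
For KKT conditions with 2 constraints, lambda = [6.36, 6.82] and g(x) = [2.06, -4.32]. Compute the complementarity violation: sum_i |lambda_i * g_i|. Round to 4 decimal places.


KKT complementary slackness check:
lambda_1 * g_1 = 6.36 * 2.06 = 13.1016
lambda_2 * g_2 = 6.82 * -4.32 = -29.4624
Total violation = 13.1016 + 29.4624 = 42.564


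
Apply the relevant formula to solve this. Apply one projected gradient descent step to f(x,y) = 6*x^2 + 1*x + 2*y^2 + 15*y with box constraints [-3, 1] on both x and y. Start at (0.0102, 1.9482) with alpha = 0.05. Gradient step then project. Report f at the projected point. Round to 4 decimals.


Step 1: Compute gradient at (0.0102, 1.9482).
grad_x = 2*6*0.0102 + 1 = 1.1224
grad_y = 2*2*1.9482 + 15 = 22.7928
Step 2: Gradient step.
x_raw = 0.0102 - 0.05*1.1224 = -0.0459
y_raw = 1.9482 - 0.05*22.7928 = 0.8086
Step 3: Project onto [-3, 1].
x_proj = clip(-0.0459) = -0.0459
y_proj = clip(0.8086) = 0.8086
Step 4: Evaluate f.
f(-0.0459, 0.8086) = 13.4027


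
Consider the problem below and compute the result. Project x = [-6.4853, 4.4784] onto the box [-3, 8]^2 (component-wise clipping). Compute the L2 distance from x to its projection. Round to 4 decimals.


Project each component onto [-3, 8].
clip(-6.4853) = -3.0, clip(4.4784) = 4.4784
Projection = [-3.0, 4.4784]
Squared diffs: [12.1473, 0.0]
Distance = sqrt(12.1473) = 3.4853


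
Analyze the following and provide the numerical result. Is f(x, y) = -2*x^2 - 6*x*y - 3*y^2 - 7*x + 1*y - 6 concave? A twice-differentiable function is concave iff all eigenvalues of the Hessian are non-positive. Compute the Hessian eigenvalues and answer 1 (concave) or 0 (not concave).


The Hessian of f(x,y) = -2*x^2 - 6*x*y - 3*y^2 - 7*x + 1*y - 6 is:
H = [[-4, -6], [-6, -6]]
Trace = -4 - 6 = -10
Determinant = -4*-6 - (-6)^2 = -12
Discriminant = (-10)^2 - 4*-12 = 148.0
Eigenvalues: lambda_1 = -11.0828, lambda_2 = 1.0828
The function is not concave.

0


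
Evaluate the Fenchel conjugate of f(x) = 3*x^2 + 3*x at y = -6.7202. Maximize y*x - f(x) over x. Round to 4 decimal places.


f*(y) = sup_x {y*x - a*x^2 - b*x} = sup_x {(y-b)*x - a*x^2}
FOC: (y - b) - 2a*x = 0 => x* = (y - b)/(2a)
x* = (-6.7202 - 3)/(2*3) = -1.62
f*(-6.7202) = (y-b)^2/(4a) = (-6.7202 - 3)^2/(4*3)
= 94.4823/12 = 7.8735


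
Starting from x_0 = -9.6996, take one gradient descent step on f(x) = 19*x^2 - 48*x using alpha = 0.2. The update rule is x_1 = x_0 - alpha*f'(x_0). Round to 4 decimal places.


We compute the gradient at x_0 and apply the update.
f'(x) = 38*x - 48
f'(-9.6996) = 38*-9.6996 - 48 = -416.5848
x_1 = -9.6996 - 0.2*-416.5848 = 73.6174


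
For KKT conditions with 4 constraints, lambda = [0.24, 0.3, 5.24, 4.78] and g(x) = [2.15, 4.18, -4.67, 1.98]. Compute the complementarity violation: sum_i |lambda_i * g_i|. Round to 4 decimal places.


KKT complementary slackness check:
lambda_1 * g_1 = 0.24 * 2.15 = 0.516
lambda_2 * g_2 = 0.3 * 4.18 = 1.254
lambda_3 * g_3 = 5.24 * -4.67 = -24.4708
lambda_4 * g_4 = 4.78 * 1.98 = 9.4644
Total violation = 0.516 + 1.254 + 24.4708 + 9.4644 = 35.7052


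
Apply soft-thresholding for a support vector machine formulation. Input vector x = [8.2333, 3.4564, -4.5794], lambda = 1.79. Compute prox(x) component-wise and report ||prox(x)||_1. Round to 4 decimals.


Soft-thresholding with lambda = 1.79:
prox(8.2333) = sign(8.2333)*max(|8.2333| - 1.79, 0) = 6.4433
prox(3.4564) = sign(3.4564)*max(|3.4564| - 1.79, 0) = 1.6664
prox(-4.5794) = sign(-4.5794)*max(|-4.5794| - 1.79, 0) = -2.7894
prox(x) = [6.4433, 1.6664, -2.7894]
||prox(x)||_1 = 6.4433 + 1.6664 + 2.7894 = 10.8991


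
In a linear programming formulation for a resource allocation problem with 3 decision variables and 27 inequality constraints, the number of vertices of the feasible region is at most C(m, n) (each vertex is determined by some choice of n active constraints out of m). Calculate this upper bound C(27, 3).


Each vertex corresponds to some choice of n active constraints out of m, so the number of vertices is at most C(m, n) = m! / (n!(m-n)!).
m = 27, n = 3
Numerator: 27 * 26 * 25
Denominator: 3! = 6
C(27, 3) = 2925


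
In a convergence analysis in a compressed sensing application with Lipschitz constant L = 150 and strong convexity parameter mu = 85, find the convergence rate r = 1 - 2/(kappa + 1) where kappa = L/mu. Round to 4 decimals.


Step 1: Compute the condition number.
kappa = L/mu = 150/85 = 1.7647
Step 2: Compute the convergence rate.
r = 1 - 2/(kappa + 1) = 1 - 2*mu/(L + mu) = (L - mu)/(L + mu) = 65/235 = 0.2766


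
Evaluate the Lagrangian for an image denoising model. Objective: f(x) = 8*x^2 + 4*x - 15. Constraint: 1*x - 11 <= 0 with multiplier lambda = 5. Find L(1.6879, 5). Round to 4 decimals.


Step 1: Evaluate f(x).
f(1.6879) = 8*1.6879^2 + 4*1.6879 - 15 = 14.5437
Step 2: Evaluate g(x).
g(1.6879) = 1*1.6879 - 11 = -9.3121
Step 3: Compute Lagrangian.
L = 14.5437 + 5*-9.3121 = -32.0168


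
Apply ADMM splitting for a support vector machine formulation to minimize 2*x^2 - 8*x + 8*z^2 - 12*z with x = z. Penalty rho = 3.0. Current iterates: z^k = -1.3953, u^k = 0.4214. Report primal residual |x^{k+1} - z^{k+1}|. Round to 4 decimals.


ADMM iteration with rho = 3.0, z^k = -1.3953, u^k = 0.4214
Step 1: x-update.
Minimize 2*x^2 - 8*x + (3.0/2)*(x + 1.3953 + 0.4214)^2
FOC: (2*2 + 3.0)*x = 8 + 3.0*(-1.3953 - 0.4214)
x^{k+1} = 0.3643
Step 2: z-update.
Minimize 8*z^2 - 12*z + (3.0/2)*(0.3643 - z + 0.4214)^2
FOC: (2*8 + 3.0)*z = 12 + 3.0*(0.3643 + 0.4214)
z^{k+1} = 0.7556
Step 3: u-update.
u^{k+1} = 0.4214 + 0.3643 - 0.7556 = 0.03
Step 4: Primal residual = |0.3643 - 0.7556| = 0.3914


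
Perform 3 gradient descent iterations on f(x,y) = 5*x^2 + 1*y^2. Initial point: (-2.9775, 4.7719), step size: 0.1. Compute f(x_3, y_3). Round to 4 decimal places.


Gradient descent on f(x,y) = 5*x^2 + 1*y^2.
Starting point: (-2.9775, 4.7719), alpha = 0.1
Step 1: grad_x = 2*5*-2.9775 = -29.775, grad_y = 2*1*4.7719 = 9.5438
  x_1 = -2.9775 - 0.1*-29.775 = 0.0
  y_1 = 4.7719 - 0.1*9.5438 = 3.8175
Step 2: grad_x = 2*5*0.0 = 0.0, grad_y = 2*1*3.8175 = 7.635
  x_2 = 0.0 - 0.1*0.0 = 0.0
  y_2 = 3.8175 - 0.1*7.635 = 3.054
Step 3: grad_x = 2*5*0.0 = 0.0, grad_y = 2*1*3.054 = 6.108
  x_3 = 0.0 - 0.1*0.0 = 0.0
  y_3 = 3.054 - 0.1*6.108 = 2.4432
f(0.0, 2.4432) = 5*0.0^2 + 1*2.4432^2 = 5.9693


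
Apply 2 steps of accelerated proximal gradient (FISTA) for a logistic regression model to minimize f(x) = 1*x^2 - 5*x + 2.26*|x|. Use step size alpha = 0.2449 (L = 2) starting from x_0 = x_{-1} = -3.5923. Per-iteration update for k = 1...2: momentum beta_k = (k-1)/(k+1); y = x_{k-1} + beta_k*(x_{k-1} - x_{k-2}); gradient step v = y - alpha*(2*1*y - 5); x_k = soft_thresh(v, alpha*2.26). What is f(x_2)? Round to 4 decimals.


FISTA on f(x) = 1*x^2 - 5*x + 2.26*|x|
L = 2, alpha = 0.2449
Iteration 1: beta = 0.0, y = -3.5923 + 0.0*(-3.5923 + 3.5923) = -3.5923
  grad(y) = -12.1846, v = y - alpha*grad = -0.6083
  prox(v) = soft_thresh(-0.6083, 0.5535) = -0.0548
Iteration 2: beta = 0.3333, y = -0.0548 + 0.3333*(-0.0548 + 3.5923) = 1.1243
  grad(y) = -2.7513, v = y - alpha*grad = 1.7981
  prox(v) = soft_thresh(1.7981, 0.5535) = 1.2447
f(x_2) = 1*1.2447^2 - 5*1.2447 + 2.26*|1.2447| = -1.8612


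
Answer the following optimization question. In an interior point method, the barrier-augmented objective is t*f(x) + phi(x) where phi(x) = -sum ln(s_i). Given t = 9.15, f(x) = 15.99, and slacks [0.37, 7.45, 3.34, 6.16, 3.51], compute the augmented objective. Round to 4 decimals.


Step 1: Compute log-barrier.
ln values: [-0.9943, 2.0082, 1.206, 1.8181, 1.2556]
phi = -(-0.9943 + 2.0082 + 1.206 + 1.8181 + 1.2556) = -5.2936
Step 2: Compute augmented objective.
t*f(x) = 9.15*15.99 = 146.3085
Total = 146.3085 - 5.2936 = 141.0149


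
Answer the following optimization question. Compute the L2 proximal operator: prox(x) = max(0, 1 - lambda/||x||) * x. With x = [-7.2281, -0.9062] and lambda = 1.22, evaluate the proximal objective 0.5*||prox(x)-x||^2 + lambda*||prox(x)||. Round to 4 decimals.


Step 1: Compute ||x||.
||x|| = 7.2847
Step 2: Compute scaling factor.
scale = max(0, 1 - 1.22/7.2847) = 0.8325
Step 3: prox(x) = [-6.0176, -0.7544]
||prox(x)|| = 6.0647
Step 4: Proximal objective.
0.5*||prox-x||^2 = 0.7442
lambda*||prox|| = 7.3989
Total = 8.1431


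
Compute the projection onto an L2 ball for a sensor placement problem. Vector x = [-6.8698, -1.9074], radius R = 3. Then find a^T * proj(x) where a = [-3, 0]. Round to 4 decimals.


Step 1: Compute ||x|| (intermediates to 6 decimals).
||x|| = sqrt((-6.8698)^2 + (-1.9074)^2) = 7.129679
Step 2: Project.
Since ||x|| > R, scale = R/||x|| = 3/7.129679 = 0.420776, proj(x) = scale * x
proj(x) = [-2.890647, -0.802588]
Step 3: Dot product.
a^T * proj(x) = -3*(-2.890647) + 0*(-0.802588) = 8.6719


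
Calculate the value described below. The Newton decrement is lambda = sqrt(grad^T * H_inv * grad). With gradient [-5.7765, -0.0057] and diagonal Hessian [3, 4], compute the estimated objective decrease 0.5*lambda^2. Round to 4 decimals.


Step 1: H is diagonal, so H^(-1) * g = [-1.9255, -0.0014].
Step 2: g^T H^(-1) g = sum_i g_i^2 / H_ii
  = (-5.7765)^2/3 + (-0.0057)^2/4
  = 11.1227 + 0.0 = 11.1227
Step 3: Objective decrease = 0.5 * g^T H^(-1) g = 5.5613


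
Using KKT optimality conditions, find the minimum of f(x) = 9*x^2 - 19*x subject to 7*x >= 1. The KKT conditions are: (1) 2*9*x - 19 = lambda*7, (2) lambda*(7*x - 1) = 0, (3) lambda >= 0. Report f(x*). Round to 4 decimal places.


Step 1: Try lambda = 0 (constraint inactive).
Stationarity: 2*9*x - 19 = 0
x* = 19/(2*9) = 19/18 = 1.0556 (rounded; the exact value 19/18 is used below)
Check constraint: 7*1.0556 = 7.3892 >= 1 -- satisfied.
Step 2: Compute optimal value.
f(x*) = 9*(19/18)^2 - 19*(19/18) = -10.0278


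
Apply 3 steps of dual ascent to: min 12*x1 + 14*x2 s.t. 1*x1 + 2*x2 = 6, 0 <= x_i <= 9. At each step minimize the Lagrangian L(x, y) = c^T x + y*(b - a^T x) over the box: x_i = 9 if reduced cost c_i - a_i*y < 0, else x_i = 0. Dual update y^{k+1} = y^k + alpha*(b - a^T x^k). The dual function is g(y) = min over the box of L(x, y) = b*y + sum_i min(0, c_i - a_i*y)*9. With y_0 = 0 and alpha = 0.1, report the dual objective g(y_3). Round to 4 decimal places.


Dual ascent for LP: min 12*x1 + 14*x2, 1*x1 + 2*x2 = 6, 0 <= x_i <= 9
Step 1: y^k = 0.0, reduced costs: (12.0, 14.0)
  x^k = (0.0, 0.0), subgradient = b - a^T x = 6.0
  y^{k+1} = 0.0 + 0.1*6.0 = 0.6
Step 2: y^k = 0.6, reduced costs: (11.4, 12.8)
  x^k = (0.0, 0.0), subgradient = b - a^T x = 6.0
  y^{k+1} = 0.6 + 0.1*6.0 = 1.2
Step 3: y^k = 1.2, reduced costs: (10.8, 11.6)
  x^k = (0.0, 0.0), subgradient = b - a^T x = 6.0
  y^{k+1} = 1.2 + 0.1*6.0 = 1.8
Dual objective at y_3 = 1.8: reduced costs (10.2, 10.4), box minimizer x = (0.0, 0.0)
g(y_3) = b*y + (c1 - a1*y)*x1 + (c2 - a2*y)*x2 = 6*1.8 + 10.2*0.0 + 10.4*0.0 = 10.8 + 0.0 + 0.0 = 10.8


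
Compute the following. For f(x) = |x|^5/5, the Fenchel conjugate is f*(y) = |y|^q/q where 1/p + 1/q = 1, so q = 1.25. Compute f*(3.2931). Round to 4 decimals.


The conjugate exponent q satisfies 1/p + 1/q = 1.
p = 5, so q = 5/(5 - 1) = 1.25
|y|^q = 3.2931^1.25 = 4.4361
f*(3.2931) = 4.4361 / 1.25 = 3.5489


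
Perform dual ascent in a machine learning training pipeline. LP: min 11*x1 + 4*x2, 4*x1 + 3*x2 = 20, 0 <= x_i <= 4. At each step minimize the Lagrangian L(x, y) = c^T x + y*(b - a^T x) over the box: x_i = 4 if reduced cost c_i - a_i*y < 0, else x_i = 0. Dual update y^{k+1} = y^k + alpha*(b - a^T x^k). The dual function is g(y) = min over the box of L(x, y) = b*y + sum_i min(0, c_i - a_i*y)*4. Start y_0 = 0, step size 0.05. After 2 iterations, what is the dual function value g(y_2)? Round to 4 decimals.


Dual ascent for LP: min 11*x1 + 4*x2, 4*x1 + 3*x2 = 20, 0 <= x_i <= 4
Step 1: y^k = 0.0, reduced costs: (11.0, 4.0)
  x^k = (0.0, 0.0), subgradient = b - a^T x = 20.0
  y^{k+1} = 0.0 + 0.05*20.0 = 1.0
Step 2: y^k = 1.0, reduced costs: (7.0, 1.0)
  x^k = (0.0, 0.0), subgradient = b - a^T x = 20.0
  y^{k+1} = 1.0 + 0.05*20.0 = 2.0
Dual objective at y_2 = 2.0: reduced costs (3.0, -2.0), box minimizer x = (0.0, 4.0)
g(y_2) = b*y + (c1 - a1*y)*x1 + (c2 - a2*y)*x2 = 20*2.0 + 3.0*0.0 + (-2.0)*4.0 = 40.0 + 0.0 - 8.0 = 32.0
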